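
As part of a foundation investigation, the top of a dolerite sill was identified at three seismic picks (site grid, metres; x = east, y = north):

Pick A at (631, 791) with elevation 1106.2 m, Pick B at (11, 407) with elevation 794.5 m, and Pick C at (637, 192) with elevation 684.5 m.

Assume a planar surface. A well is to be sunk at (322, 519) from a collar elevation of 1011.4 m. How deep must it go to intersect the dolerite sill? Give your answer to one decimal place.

117.4 m

Let the plane be z = a·x + b·y + c.
Pick B−Pick A: −620a − 384b = −311.7;  Pick C−Pick A: 6a − 599b = −421.7.
Solving gives a = 0.06630, b = 0.70467.
Then c = 1106.2 − a·631 − b·791 = 506.97.
At (322, 519): z_contact = 21.35 + 365.72 + 506.97 = 894.04 m.
Depth below ground = 1011.4 − 894.04 = 117.4 m.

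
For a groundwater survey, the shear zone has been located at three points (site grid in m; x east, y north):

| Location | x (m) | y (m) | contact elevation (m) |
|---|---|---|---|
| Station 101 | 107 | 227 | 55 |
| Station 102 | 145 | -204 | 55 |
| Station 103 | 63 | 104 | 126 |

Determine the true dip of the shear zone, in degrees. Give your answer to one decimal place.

52.4°

Let the plane be z = a·x + b·y + c.
Station 102−Station 101: 38a − 431b = 0;  Station 103−Station 101: −44a − 123b = 71.
Solving gives a = −1.29457, b = −0.11414.
Gradient magnitude |∇z| = √(a² + b²) = √(1.67591 + 0.01303) = 1.29959.
True dip = arctan(1.29959) = 52.4°, dipping toward E (azimuth ≈ 085°).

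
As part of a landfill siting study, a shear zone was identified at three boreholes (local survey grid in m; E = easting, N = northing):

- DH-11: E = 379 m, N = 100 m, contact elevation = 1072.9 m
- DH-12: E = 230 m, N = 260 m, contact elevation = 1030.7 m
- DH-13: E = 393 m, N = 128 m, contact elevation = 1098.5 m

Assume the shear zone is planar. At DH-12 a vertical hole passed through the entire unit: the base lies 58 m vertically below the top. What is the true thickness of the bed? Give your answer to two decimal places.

Let the plane be z = a·E + b·N + c.
DH-12−DH-11: −149a + 160b = −42.2;  DH-13−DH-11: 14a + 28b = 25.6.
Solving gives a = 0.82308, b = 0.50274.
|∇z| = √(a²+b²) = 0.96448, so dip δ = arctan(0.96448) = 43.96°.
True thickness = vertical thickness × cos δ = 58 × cos 43.96° = 41.75 m.

41.75 m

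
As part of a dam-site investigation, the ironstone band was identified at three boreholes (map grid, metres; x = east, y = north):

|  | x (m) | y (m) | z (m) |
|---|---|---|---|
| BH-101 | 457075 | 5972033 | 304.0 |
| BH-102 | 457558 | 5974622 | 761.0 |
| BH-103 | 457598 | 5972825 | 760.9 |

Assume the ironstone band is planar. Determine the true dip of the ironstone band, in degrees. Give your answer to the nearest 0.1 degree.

40.2°

Let the plane be z = a·x + b·y + c.
BH-102−BH-101: 483a + 2589b = 457;  BH-103−BH-101: 523a + 792b = 456.9.
Solving gives a = 0.84504, b = 0.01887.
Gradient magnitude |∇z| = √(a² + b²) = √(0.71410 + 0.00036) = 0.84526.
True dip = arctan(0.84526) = 40.2°, dipping toward W (azimuth ≈ 269°).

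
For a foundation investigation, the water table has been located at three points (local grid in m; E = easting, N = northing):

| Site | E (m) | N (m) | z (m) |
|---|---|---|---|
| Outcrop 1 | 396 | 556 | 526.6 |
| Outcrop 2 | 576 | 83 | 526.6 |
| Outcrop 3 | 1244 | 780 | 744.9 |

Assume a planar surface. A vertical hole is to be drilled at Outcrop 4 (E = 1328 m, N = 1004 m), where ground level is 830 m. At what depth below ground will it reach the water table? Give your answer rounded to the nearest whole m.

Two edge vectors: Outcrop 1→Outcrop 2 = (180, -473, 0), Outcrop 1→Outcrop 3 = (848, 224, 218.3).
Normal n = (Outcrop 1→Outcrop 2) × (Outcrop 1→Outcrop 3) = (-103255.9, -39294, 441424).
So ∂z/∂E = −n_x/n_z = 0.23392 and ∂z/∂N = −n_y/n_z = 0.08902.
Intercept c from Outcrop 1: 526.6 − 92.63 − 49.49 = 384.48.
At (1328, 1004): z_contact = 310.6 + 89.4 + 384.48 = 784.5 m.
Depth below ground = 830 − 784.5 = 46 m.

46 m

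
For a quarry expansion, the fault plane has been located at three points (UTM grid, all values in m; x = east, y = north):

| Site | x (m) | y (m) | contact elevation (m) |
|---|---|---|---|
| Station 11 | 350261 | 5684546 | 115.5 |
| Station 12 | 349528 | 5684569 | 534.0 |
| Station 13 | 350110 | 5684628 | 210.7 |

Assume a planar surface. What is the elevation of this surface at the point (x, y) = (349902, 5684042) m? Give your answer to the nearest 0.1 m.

260.5 m

Two edge vectors: Station 11→Station 12 = (-733, 23, 418.5), Station 11→Station 13 = (-151, 82, 95.2).
Normal n = (Station 11→Station 12) × (Station 11→Station 13) = (-32127.4, 6588.1, -56633).
So ∂z/∂x = −n_x/n_z = −0.567291155 and ∂z/∂y = −n_y/n_z = 0.116329702.
Intercept c from Station 11: 115.5 + 198699.97 − 661281.54 = −462466.07.
At (349902, 5684042): z = −198496.3 + 661222.9 − 462466.07 = 260.5 m.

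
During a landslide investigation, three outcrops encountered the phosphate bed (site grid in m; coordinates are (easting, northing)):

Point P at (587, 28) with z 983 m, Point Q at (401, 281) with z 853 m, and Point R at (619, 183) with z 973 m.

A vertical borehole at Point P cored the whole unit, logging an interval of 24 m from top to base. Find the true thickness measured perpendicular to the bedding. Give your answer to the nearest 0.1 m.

Let the plane be z = a·E + b·N + c.
Point Q−Point P: −186a + 253b = −130;  Point R−Point P: 32a + 155b = −10.
Solving gives a = 0.47717, b = −0.16303.
|∇z| = √(a²+b²) = 0.50425, so dip δ = arctan(0.50425) = 26.76°.
True thickness = vertical thickness × cos δ = 24 × cos 26.76° = 21.4 m.

21.4 m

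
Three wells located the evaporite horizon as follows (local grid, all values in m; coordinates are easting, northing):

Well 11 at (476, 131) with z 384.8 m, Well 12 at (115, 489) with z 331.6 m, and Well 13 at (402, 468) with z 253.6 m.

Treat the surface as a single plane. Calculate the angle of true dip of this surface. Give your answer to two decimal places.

28.77°

Two edge vectors: Well 11→Well 12 = (-361, 358, -53.2), Well 11→Well 13 = (-74, 337, -131.2).
Normal n = (Well 11→Well 12) × (Well 11→Well 13) = (-29041.2, -43426.4, -95165).
So ∂z/∂easting = −n_x/n_z = −0.30517 and ∂z/∂northing = −n_y/n_z = −0.45633.
Gradient magnitude |∇z| = √(a² + b²) = √(0.09313 + 0.20823) = 0.54896.
True dip = arctan(0.54896) = 28.77°, dipping toward NE (azimuth ≈ 034°).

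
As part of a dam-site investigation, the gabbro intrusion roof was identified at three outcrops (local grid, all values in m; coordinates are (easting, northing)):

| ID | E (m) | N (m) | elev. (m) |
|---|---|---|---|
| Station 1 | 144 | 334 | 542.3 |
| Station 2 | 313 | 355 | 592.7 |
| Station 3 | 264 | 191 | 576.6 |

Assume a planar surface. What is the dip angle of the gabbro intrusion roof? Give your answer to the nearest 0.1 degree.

16.6°

Two edge vectors: Station 1→Station 2 = (169, 21, 50.4), Station 1→Station 3 = (120, -143, 34.3).
Normal n = (Station 1→Station 2) × (Station 1→Station 3) = (7927.5, 251.3, -26687).
So ∂z/∂E = −n_x/n_z = 0.29705 and ∂z/∂N = −n_y/n_z = 0.00942.
Gradient magnitude |∇z| = √(a² + b²) = √(0.08824 + 0.00009) = 0.29720.
True dip = arctan(0.29720) = 16.6°, dipping toward W (azimuth ≈ 268°).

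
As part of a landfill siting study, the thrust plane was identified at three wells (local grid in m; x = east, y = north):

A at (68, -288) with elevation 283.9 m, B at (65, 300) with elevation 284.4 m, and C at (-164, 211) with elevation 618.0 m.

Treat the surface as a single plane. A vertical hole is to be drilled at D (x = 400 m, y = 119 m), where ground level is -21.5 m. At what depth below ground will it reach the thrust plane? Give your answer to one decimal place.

180.1 m

Let the plane be z = a·x + b·y + c.
B−A: −3a + 588b = 0.5;  C−A: −232a + 499b = 334.1.
Solving gives a = −1.45422, b = −0.00657.
Then c = 283.9 − a·68 − b·-288 = 380.89.
At (400, 119): z_contact = −581.69 − 0.78 + 380.89 = -201.57 m.
Depth below ground = -21.5 − (-201.57) = 180.1 m.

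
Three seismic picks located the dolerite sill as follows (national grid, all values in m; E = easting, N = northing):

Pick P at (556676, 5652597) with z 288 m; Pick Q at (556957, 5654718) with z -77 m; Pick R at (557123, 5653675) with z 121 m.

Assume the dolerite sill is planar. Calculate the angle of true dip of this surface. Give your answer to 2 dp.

Let the plane be z = a·E + b·N + c.
Pick Q−Pick P: 281a + 2121b = −365;  Pick R−Pick P: 447a + 1078b = −167.
Solving gives a = 0.06086, b = −0.18015.
Gradient magnitude |∇z| = √(a² + b²) = √(0.00370 + 0.03245) = 0.19015.
True dip = arctan(0.19015) = 10.77°, dipping toward NNW (azimuth ≈ 341°).

10.77°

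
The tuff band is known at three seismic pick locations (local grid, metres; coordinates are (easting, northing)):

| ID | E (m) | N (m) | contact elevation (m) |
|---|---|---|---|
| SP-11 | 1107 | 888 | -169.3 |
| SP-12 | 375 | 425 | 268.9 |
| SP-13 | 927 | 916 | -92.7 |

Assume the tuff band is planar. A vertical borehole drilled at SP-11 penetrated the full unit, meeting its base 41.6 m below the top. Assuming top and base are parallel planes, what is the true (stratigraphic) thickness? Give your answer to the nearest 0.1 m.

37.1 m

Let the plane be z = a·E + b·N + c.
SP-12−SP-11: −732a − 463b = 438.2;  SP-13−SP-11: −180a + 28b = 76.6.
Solving gives a = −0.45972, b = −0.21962.
|∇z| = √(a²+b²) = 0.50949, so dip δ = arctan(0.50949) = 27.00°.
True thickness = vertical thickness × cos δ = 41.6 × cos 27.00° = 37.1 m.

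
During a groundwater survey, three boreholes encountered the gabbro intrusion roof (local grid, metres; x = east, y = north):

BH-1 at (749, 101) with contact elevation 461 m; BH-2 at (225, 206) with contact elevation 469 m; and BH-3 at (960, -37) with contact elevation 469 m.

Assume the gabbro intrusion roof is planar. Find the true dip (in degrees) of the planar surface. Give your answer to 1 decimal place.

7.0°

Let the plane be z = a·x + b·y + c.
BH-2−BH-1: −524a + 105b = 8;  BH-3−BH-1: 211a − 138b = 8.
Solving gives a = −0.03876, b = −0.11723.
Gradient magnitude |∇z| = √(a² + b²) = √(0.00150 + 0.01374) = 0.12347.
True dip = arctan(0.12347) = 7.0°, dipping toward NNE (azimuth ≈ 018°).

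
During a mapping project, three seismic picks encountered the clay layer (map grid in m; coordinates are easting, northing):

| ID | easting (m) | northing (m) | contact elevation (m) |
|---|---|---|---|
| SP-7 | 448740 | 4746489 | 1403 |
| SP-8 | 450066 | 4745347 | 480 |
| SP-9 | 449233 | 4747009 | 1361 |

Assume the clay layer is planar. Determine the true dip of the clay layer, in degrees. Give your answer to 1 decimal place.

27.9°

Two edge vectors: SP-7→SP-8 = (1326, -1142, -923), SP-7→SP-9 = (493, 520, -42).
Normal n = (SP-7→SP-8) × (SP-7→SP-9) = (527924, -399347, 1252526).
So ∂z/∂easting = −n_x/n_z = −0.42149 and ∂z/∂northing = −n_y/n_z = 0.31883.
Gradient magnitude |∇z| = √(a² + b²) = √(0.17765 + 0.10165) = 0.52849.
True dip = arctan(0.52849) = 27.9°, dipping toward SE (azimuth ≈ 127°).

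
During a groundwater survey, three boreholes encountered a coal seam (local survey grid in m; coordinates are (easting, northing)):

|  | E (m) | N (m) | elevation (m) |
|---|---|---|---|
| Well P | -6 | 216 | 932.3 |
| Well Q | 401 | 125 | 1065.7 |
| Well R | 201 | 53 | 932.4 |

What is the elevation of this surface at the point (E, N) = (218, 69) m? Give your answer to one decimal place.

949.5 m

Let the plane be z = a·E + b·N + c.
Well Q−Well P: 407a − 91b = 133.4;  Well R−Well P: 207a − 163b = 0.1.
Solving gives a = 0.45754, b = 0.58044.
Then c = 932.3 − a·-6 − b·216 = 809.67.
At (218, 69): z = 99.7 + 40.1 + 809.67 = 949.5 m.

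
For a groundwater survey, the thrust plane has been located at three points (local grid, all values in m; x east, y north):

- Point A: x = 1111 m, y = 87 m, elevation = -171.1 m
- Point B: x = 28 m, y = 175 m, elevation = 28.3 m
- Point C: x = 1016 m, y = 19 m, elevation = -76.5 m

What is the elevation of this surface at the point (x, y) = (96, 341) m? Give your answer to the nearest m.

-159 m

Two edge vectors: Point A→Point B = (-1083, 88, 199.4), Point A→Point C = (-95, -68, 94.6).
Normal n = (Point A→Point B) × (Point A→Point C) = (21884, 83508.8, 82004).
So ∂z/∂x = −n_x/n_z = −0.26687 and ∂z/∂y = −n_y/n_z = −1.01835.
Intercept c from Point A: -171.1 + 296.49 + 88.60 = 213.98.
At (96, 341): z = −25.6 − 347.3 + 213.98 = -158.9 m.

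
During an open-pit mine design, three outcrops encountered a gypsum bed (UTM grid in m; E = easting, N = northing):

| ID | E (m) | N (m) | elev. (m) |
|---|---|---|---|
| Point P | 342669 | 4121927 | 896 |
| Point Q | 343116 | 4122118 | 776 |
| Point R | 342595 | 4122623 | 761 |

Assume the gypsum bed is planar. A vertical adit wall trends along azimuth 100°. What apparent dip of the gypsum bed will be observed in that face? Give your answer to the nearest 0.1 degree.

Two edge vectors: Point P→Point Q = (447, 191, -120), Point P→Point R = (-74, 696, -135).
Normal n = (Point P→Point Q) × (Point P→Point R) = (57735, 69225, 325246).
So ∂z/∂E = −n_x/n_z = −0.17751 and ∂z/∂N = −n_y/n_z = −0.21284.
Unit vector along 100° is (sin 100°, cos 100°) = (0.9848, -0.1736).
Slope in that direction = a·(0.9848) + b·(-0.1736) = −0.13786.
Apparent dip = arctan|0.13786| = 7.8° (true dip is 15.5°, so apparent ≤ true as expected).

7.8°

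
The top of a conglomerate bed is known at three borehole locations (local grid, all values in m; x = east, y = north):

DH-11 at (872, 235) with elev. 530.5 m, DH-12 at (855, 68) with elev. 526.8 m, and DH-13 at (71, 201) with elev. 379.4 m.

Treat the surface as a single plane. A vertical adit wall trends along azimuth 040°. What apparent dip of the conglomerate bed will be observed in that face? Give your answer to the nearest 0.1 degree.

7.0°

Let the plane be z = a·x + b·y + c.
DH-12−DH-11: −17a − 167b = −3.7;  DH-13−DH-11: −801a − 34b = −151.1.
Solving gives a = 0.18851, b = 0.00297.
Unit vector along 040° is (sin 40°, cos 40°) = (0.6428, 0.7660).
Slope in that direction = a·(0.6428) + b·(0.7660) = 0.12345.
Apparent dip = arctan|0.12345| = 7.0° (true dip is 10.7°, so apparent ≤ true as expected).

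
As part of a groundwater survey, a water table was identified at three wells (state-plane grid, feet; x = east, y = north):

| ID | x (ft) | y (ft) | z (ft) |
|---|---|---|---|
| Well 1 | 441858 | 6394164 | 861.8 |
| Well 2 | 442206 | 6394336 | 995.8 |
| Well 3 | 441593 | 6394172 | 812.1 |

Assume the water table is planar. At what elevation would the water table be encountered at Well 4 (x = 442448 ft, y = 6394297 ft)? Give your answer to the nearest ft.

Let the plane be z = a·x + b·y + c.
Well 2−Well 1: 348a + 172b = 134;  Well 3−Well 1: −265a + 8b = −49.7.
Solving gives a = 0.19891655, b = 0.37661070.
Then c = 861.8 − a·441858 − b·6394164 = −2495141.66.
At (442448, 6394297): z = 88010.2 + 2408160.7 − 2495141.66 = 1029.2 ft.

1029 ft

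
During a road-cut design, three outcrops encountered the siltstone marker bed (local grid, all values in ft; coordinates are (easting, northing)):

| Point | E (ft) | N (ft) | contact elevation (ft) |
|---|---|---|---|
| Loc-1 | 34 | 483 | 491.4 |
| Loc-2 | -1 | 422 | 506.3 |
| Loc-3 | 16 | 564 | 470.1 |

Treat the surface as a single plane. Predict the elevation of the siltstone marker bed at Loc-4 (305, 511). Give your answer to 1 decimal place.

490.5 ft

Two edge vectors: Loc-1→Loc-2 = (-35, -61, 14.9), Loc-1→Loc-3 = (-18, 81, -21.3).
Normal n = (Loc-1→Loc-2) × (Loc-1→Loc-3) = (92.4, -1013.7, -3933).
So ∂z/∂E = −n_x/n_z = 0.02349 and ∂z/∂N = −n_y/n_z = −0.25774.
Intercept c from Loc-1: 491.4 − 0.80 + 124.49 = 615.09.
At (305, 511): z = 7.2 − 131.7 + 615.09 = 490.5 ft.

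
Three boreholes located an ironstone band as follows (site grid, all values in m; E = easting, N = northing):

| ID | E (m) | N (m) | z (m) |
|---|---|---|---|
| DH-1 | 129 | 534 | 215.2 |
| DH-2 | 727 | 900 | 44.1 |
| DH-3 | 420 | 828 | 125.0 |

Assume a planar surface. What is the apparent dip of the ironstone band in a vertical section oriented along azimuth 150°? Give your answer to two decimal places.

4.17°

Let the plane be z = a·E + b·N + c.
DH-2−DH-1: 598a + 366b = −171.1;  DH-3−DH-1: 291a + 294b = −90.2.
Solving gives a = −0.24948, b = −0.05987.
Unit vector along 150° is (sin 150°, cos 150°) = (0.5000, -0.8660).
Slope in that direction = a·(0.5000) + b·(-0.8660) = −0.07289.
Apparent dip = arctan|0.07289| = 4.17° (true dip is 14.4°, so apparent ≤ true as expected).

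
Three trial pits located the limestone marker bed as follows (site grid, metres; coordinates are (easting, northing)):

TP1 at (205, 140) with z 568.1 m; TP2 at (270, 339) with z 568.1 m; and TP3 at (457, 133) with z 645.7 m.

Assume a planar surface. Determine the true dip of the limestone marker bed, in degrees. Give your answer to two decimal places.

17.80°

Two edge vectors: TP1→TP2 = (65, 199, 0), TP1→TP3 = (252, -7, 77.6).
Normal n = (TP1→TP2) × (TP1→TP3) = (15442.4, -5044, -50603).
So ∂z/∂E = −n_x/n_z = 0.30517 and ∂z/∂N = −n_y/n_z = −0.09968.
Gradient magnitude |∇z| = √(a² + b²) = √(0.09313 + 0.00994) = 0.32103.
True dip = arctan(0.32103) = 17.80°, dipping toward WNW (azimuth ≈ 288°).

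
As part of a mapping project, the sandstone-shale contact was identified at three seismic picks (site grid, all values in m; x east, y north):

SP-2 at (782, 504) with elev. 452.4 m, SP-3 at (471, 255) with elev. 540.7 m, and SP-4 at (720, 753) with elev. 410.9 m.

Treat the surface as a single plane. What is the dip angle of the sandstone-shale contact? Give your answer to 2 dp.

Let the plane be z = a·x + b·y + c.
SP-3−SP-2: −311a − 249b = 88.3;  SP-4−SP-2: −62a + 249b = −41.5.
Solving gives a = −0.12547, b = −0.19791.
Gradient magnitude |∇z| = √(a² + b²) = √(0.01574 + 0.03917) = 0.23433.
True dip = arctan(0.23433) = 13.19°, dipping toward NNE (azimuth ≈ 032°).

13.19°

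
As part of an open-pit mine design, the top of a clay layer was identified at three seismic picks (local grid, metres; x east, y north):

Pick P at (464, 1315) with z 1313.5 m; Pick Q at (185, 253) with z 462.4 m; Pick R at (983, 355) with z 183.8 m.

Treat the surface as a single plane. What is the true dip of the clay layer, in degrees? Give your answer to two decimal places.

Let the plane be z = a·x + b·y + c.
Pick Q−Pick P: −279a − 1062b = −851.1;  Pick R−Pick P: 519a − 960b = −1129.7.
Solving gives a = −0.46725, b = 0.92416.
Gradient magnitude |∇z| = √(a² + b²) = √(0.21832 + 0.85408) = 1.03557.
True dip = arctan(1.03557) = 46.00°, dipping toward SSE (azimuth ≈ 153°).

46.00°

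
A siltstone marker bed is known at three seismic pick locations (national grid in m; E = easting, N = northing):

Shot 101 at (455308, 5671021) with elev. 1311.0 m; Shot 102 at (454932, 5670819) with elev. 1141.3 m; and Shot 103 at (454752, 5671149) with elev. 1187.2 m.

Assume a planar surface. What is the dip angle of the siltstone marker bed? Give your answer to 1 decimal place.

Two edge vectors: Shot 101→Shot 102 = (-376, -202, -169.7), Shot 101→Shot 103 = (-556, 128, -123.8).
Normal n = (Shot 101→Shot 102) × (Shot 101→Shot 103) = (46729.2, 47804.4, -160440).
So ∂z/∂E = −n_x/n_z = 0.29126 and ∂z/∂N = −n_y/n_z = 0.29796.
Gradient magnitude |∇z| = √(a² + b²) = √(0.08483 + 0.08878) = 0.41666.
True dip = arctan(0.41666) = 22.6°, dipping toward SW (azimuth ≈ 224°).

22.6°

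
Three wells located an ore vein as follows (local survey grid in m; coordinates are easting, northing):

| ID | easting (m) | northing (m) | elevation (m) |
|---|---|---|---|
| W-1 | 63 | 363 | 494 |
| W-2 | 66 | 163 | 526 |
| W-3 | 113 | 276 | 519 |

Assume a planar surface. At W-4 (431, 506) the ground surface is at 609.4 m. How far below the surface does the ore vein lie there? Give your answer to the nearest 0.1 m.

Two edge vectors: W-1→W-2 = (3, -200, 32), W-1→W-3 = (50, -87, 25).
Normal n = (W-1→W-2) × (W-1→W-3) = (-2216, 1525, 9739).
So ∂z/∂easting = −n_x/n_z = 0.22754 and ∂z/∂northing = −n_y/n_z = −0.15659.
Intercept c from W-1: 494 − 14.33 + 56.84 = 536.51.
At (431, 506): z_contact = 98.07 − 79.23 + 536.51 = 555.34 m.
Depth below ground = 609.4 − 555.34 = 54.1 m.

54.1 m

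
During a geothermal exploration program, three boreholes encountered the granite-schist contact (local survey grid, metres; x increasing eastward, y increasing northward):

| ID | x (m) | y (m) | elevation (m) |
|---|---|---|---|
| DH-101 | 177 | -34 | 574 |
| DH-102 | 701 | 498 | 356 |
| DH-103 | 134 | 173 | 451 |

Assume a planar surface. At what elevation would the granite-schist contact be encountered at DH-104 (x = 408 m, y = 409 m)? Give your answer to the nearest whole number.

Let the plane be z = a·x + b·y + c.
DH-102−DH-101: 524a + 532b = −218;  DH-103−DH-101: −43a + 207b = −123.
Solving gives a = 0.15463, b = −0.56208.
Then c = 574 − a·177 − b·-34 = 527.52.
At (408, 409): z = 63.1 − 229.9 + 527.52 = 360.7 m.

361 m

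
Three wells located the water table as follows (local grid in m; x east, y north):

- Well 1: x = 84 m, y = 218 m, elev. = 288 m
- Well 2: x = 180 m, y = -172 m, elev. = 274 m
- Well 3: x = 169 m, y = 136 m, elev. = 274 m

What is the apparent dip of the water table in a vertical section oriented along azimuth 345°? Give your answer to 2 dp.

Two edge vectors: Well 1→Well 2 = (96, -390, -14), Well 1→Well 3 = (85, -82, -14).
Normal n = (Well 1→Well 2) × (Well 1→Well 3) = (4312, 154, 25278).
So ∂z/∂x = −n_x/n_z = −0.17058 and ∂z/∂y = −n_y/n_z = −0.00609.
Unit vector along 345° is (sin 345°, cos 345°) = (-0.2588, 0.9659).
Slope in that direction = a·(-0.2588) + b·(0.9659) = 0.03827.
Apparent dip = arctan|0.03827| = 2.19° (true dip is 9.7°, so apparent ≤ true as expected).

2.19°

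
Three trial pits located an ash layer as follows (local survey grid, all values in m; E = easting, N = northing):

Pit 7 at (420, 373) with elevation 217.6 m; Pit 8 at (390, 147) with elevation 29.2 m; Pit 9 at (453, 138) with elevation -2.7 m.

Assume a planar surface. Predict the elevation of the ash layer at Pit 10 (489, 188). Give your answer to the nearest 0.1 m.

27.8 m

Let the plane be z = a·E + b·N + c.
Pit 8−Pit 7: −30a − 226b = −188.4;  Pit 9−Pit 7: 33a − 235b = −220.3.
Solving gives a = −0.38005, b = 0.88408.
Then c = 217.6 − a·420 − b·373 = 47.46.
At (489, 188): z = −185.8 + 166.2 + 47.46 = 27.8 m.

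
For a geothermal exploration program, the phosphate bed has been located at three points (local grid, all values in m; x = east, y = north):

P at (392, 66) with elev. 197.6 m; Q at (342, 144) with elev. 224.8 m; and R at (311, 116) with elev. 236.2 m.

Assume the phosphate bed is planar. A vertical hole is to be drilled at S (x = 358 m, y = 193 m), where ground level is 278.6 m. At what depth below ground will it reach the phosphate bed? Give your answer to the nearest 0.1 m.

Two edge vectors: P→Q = (-50, 78, 27.2), P→R = (-81, 50, 38.6).
Normal n = (P→Q) × (P→R) = (1650.8, -273.2, 3818).
So ∂z/∂x = −n_x/n_z = −0.43237 and ∂z/∂y = −n_y/n_z = 0.07156.
Intercept c from P: 197.6 + 169.49 − 4.72 = 362.37.
At (358, 193): z_contact = −154.79 + 13.81 + 362.37 = 221.39 m.
Depth below ground = 278.6 − 221.39 = 57.2 m.

57.2 m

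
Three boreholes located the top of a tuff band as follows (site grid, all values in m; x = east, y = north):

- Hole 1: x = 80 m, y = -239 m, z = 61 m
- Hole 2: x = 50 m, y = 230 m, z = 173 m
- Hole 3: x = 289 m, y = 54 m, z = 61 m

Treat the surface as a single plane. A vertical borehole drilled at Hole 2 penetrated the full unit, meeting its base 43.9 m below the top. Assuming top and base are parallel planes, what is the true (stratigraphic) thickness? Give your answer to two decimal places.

41.07 m

Let the plane be z = a·x + b·y + c.
Hole 2−Hole 1: −30a + 469b = 112;  Hole 3−Hole 1: 209a + 293b = 0.
Solving gives a = −0.30723, b = 0.21915.
|∇z| = √(a²+b²) = 0.37739, so dip δ = arctan(0.37739) = 20.68°.
True thickness = vertical thickness × cos δ = 43.9 × cos 20.68° = 41.07 m.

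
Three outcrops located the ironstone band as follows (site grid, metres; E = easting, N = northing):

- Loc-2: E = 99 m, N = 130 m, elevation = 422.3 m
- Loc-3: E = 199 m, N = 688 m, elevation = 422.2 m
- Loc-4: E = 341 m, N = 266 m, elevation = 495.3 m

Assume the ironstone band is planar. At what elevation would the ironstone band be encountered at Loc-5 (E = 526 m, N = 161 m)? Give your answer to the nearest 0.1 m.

Let the plane be z = a·E + b·N + c.
Loc-3−Loc-2: 100a + 558b = −0.1;  Loc-4−Loc-2: 242a + 136b = 73.
Solving gives a = 0.33555, b = −0.06031.
Then c = 422.3 − a·99 − b·130 = 396.92.
At (526, 161): z = 176.5 − 9.7 + 396.92 = 563.7 m.

563.7 m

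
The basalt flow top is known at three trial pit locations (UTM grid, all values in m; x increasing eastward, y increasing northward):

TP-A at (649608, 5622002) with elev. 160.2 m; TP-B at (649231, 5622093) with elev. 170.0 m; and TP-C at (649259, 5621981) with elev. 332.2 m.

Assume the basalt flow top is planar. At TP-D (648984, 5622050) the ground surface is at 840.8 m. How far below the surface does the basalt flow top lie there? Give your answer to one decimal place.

505.5 m

Let the plane be z = a·x + b·y + c.
TP-B−TP-A: −377a + 91b = 9.8;  TP-C−TP-A: −349a − 21b = 172.
Solving gives a = −0.399682428, b = −1.548134893.
Then c = 160.2 − a·649608 − b·5622002 = 8963414.57.
At (648984, 5622050): z_contact = −259387.50 − 8703691.77 + 8963414.57 = 335.29 m.
Depth below ground = 840.8 − 335.29 = 505.5 m.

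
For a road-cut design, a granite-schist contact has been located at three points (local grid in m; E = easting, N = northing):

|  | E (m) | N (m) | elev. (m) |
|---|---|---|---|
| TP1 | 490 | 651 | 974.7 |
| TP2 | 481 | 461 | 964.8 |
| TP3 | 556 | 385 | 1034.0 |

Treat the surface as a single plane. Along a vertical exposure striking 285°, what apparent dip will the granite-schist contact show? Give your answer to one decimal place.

41.9°

Let the plane be z = a·E + b·N + c.
TP2−TP1: −9a − 190b = −9.9;  TP3−TP1: 66a − 266b = 59.3.
Solving gives a = 0.93079, b = 0.00802.
Unit vector along 285° is (sin 285°, cos 285°) = (-0.9659, 0.2588).
Slope in that direction = a·(-0.9659) + b·(0.2588) = −0.89700.
Apparent dip = arctan|0.89700| = 41.9° (true dip is 42.9°, so apparent ≤ true as expected).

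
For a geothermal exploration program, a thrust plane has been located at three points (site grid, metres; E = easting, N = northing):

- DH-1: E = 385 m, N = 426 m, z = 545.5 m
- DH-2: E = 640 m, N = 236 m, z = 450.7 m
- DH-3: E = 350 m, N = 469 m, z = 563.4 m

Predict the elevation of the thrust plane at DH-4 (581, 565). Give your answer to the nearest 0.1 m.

555.0 m

Two edge vectors: DH-1→DH-2 = (255, -190, -94.8), DH-1→DH-3 = (-35, 43, 17.9).
Normal n = (DH-1→DH-2) × (DH-1→DH-3) = (675.4, -1246.5, 4315).
So ∂z/∂E = −n_x/n_z = −0.15652 and ∂z/∂N = −n_y/n_z = 0.28888.
Intercept c from DH-1: 545.5 + 60.26 − 123.06 = 482.70.
At (581, 565): z = −90.9 + 163.2 + 482.70 = 555.0 m.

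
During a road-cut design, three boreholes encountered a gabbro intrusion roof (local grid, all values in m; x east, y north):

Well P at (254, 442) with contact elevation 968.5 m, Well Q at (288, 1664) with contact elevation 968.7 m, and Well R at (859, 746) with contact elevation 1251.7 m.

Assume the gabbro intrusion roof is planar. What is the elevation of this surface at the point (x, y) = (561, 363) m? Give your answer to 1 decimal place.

1115.2 m

Two edge vectors: Well P→Well Q = (34, 1222, 0.2), Well P→Well R = (605, 304, 283.2).
Normal n = (Well P→Well Q) × (Well P→Well R) = (346009.6, -9507.8, -728974).
So ∂z/∂x = −n_x/n_z = 0.474653 and ∂z/∂y = −n_y/n_z = −0.013043.
Intercept c from Well P: 968.5 − 120.56 + 5.76 = 853.70.
At (561, 363): z = 266.3 − 4.7 + 853.70 = 1115.2 m.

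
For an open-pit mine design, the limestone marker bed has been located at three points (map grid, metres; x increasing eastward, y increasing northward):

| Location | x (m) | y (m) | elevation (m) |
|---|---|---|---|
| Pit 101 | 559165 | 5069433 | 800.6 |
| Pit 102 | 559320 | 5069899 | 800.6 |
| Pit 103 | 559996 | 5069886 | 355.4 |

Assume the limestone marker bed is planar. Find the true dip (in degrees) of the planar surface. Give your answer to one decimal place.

Two edge vectors: Pit 101→Pit 102 = (155, 466, 0), Pit 101→Pit 103 = (831, 453, -445.2).
Normal n = (Pit 101→Pit 102) × (Pit 101→Pit 103) = (-207463.2, 69006, -317031).
So ∂z/∂x = −n_x/n_z = −0.65439 and ∂z/∂y = −n_y/n_z = 0.21766.
Gradient magnitude |∇z| = √(a² + b²) = √(0.42823 + 0.04738) = 0.68964.
True dip = arctan(0.68964) = 34.6°, dipping toward ESE (azimuth ≈ 108°).

34.6°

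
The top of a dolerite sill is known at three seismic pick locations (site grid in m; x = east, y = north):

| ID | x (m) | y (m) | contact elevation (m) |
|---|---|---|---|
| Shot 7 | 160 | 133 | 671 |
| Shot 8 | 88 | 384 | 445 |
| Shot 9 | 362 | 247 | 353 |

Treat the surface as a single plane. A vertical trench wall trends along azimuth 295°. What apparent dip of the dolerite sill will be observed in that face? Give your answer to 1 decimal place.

18.8°

Let the plane be z = a·x + b·y + c.
Shot 8−Shot 7: −72a + 251b = −226;  Shot 9−Shot 7: 202a + 114b = −318.
Solving gives a = −0.91757, b = −1.16361.
Unit vector along 295° is (sin 295°, cos 295°) = (-0.9063, 0.4226).
Slope in that direction = a·(-0.9063) + b·(0.4226) = 0.33984.
Apparent dip = arctan|0.33984| = 18.8° (true dip is 56.0°, so apparent ≤ true as expected).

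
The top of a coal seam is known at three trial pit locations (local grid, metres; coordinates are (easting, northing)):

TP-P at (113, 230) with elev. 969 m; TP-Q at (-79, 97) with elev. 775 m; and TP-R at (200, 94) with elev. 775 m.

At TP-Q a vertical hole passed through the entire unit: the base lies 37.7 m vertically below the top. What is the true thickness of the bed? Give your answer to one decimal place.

21.5 m

Two edge vectors: TP-P→TP-Q = (-192, -133, -194), TP-P→TP-R = (87, -136, -194).
Normal n = (TP-P→TP-Q) × (TP-P→TP-R) = (-582, -54126, 37683).
So ∂z/∂E = −n_x/n_z = 0.01544 and ∂z/∂N = −n_y/n_z = 1.43635.
|∇z| = √(a²+b²) = 1.43643, so dip δ = arctan(1.43643) = 55.16°.
True thickness = vertical thickness × cos δ = 37.7 × cos 55.16° = 21.5 m.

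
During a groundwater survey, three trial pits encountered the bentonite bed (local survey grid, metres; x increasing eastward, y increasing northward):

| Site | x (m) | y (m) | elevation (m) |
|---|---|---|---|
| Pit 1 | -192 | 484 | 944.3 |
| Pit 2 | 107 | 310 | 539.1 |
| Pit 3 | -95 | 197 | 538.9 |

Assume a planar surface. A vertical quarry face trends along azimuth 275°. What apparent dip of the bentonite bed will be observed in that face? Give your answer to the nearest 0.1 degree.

Let the plane be z = a·x + b·y + c.
Pit 2−Pit 1: 299a − 174b = −405.2;  Pit 3−Pit 1: 97a − 287b = −405.4.
Solving gives a = −0.66371, b = 1.18822.
Unit vector along 275° is (sin 275°, cos 275°) = (-0.9962, 0.0872).
Slope in that direction = a·(-0.9962) + b·(0.0872) = 0.76474.
Apparent dip = arctan|0.76474| = 37.4° (true dip is 53.7°, so apparent ≤ true as expected).

37.4°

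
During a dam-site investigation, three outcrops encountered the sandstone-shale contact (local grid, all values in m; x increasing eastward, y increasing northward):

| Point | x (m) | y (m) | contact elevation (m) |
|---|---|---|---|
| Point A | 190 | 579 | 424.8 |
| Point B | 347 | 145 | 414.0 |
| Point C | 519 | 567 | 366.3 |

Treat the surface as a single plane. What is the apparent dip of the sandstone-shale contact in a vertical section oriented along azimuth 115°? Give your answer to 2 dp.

Let the plane be z = a·x + b·y + c.
Point B−Point A: 157a − 434b = −10.8;  Point C−Point A: 329a − 12b = −58.5.
Solving gives a = −0.17927, b = −0.03997.
Unit vector along 115° is (sin 115°, cos 115°) = (0.9063, -0.4226).
Slope in that direction = a·(0.9063) + b·(-0.4226) = −0.14558.
Apparent dip = arctan|0.14558| = 8.28° (true dip is 10.4°, so apparent ≤ true as expected).

8.28°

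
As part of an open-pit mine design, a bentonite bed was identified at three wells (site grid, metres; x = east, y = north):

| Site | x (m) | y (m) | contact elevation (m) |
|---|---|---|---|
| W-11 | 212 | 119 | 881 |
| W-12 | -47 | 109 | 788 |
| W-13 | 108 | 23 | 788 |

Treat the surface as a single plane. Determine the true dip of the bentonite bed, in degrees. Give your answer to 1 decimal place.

Let the plane be z = a·x + b·y + c.
W-12−W-11: −259a − 10b = −93;  W-13−W-11: −104a − 96b = −93.
Solving gives a = 0.33571, b = 0.60506.
Gradient magnitude |∇z| = √(a² + b²) = √(0.11270 + 0.36610) = 0.69196.
True dip = arctan(0.69196) = 34.7°, dipping toward SSW (azimuth ≈ 209°).

34.7°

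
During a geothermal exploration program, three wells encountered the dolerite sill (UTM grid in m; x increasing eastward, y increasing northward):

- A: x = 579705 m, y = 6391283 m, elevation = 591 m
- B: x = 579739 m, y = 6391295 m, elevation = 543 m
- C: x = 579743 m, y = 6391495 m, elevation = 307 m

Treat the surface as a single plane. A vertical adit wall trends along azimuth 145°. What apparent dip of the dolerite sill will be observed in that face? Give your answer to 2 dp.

Two edge vectors: A→B = (34, 12, -48), A→C = (38, 212, -284).
Normal n = (A→B) × (A→C) = (6768, 7832, 6752).
So ∂z/∂x = −n_x/n_z = −1.00237 and ∂z/∂y = −n_y/n_z = −1.15995.
Unit vector along 145° is (sin 145°, cos 145°) = (0.5736, -0.8192).
Slope in that direction = a·(0.5736) + b·(-0.8192) = 0.37524.
Apparent dip = arctan|0.37524| = 20.57° (true dip is 56.9°, so apparent ≤ true as expected).

20.57°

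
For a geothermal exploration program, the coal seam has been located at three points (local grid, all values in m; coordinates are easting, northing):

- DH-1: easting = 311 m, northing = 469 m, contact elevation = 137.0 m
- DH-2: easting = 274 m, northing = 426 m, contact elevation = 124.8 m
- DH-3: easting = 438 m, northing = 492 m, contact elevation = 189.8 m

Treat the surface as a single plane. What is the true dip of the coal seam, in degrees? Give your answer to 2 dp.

Let the plane be z = a·easting + b·northing + c.
DH-2−DH-1: −37a − 43b = −12.2;  DH-3−DH-1: 127a + 23b = 52.8.
Solving gives a = 0.43163, b = −0.08768.
Gradient magnitude |∇z| = √(a² + b²) = √(0.18630 + 0.00769) = 0.44044.
True dip = arctan(0.44044) = 23.77°, dipping toward WNW (azimuth ≈ 281°).

23.77°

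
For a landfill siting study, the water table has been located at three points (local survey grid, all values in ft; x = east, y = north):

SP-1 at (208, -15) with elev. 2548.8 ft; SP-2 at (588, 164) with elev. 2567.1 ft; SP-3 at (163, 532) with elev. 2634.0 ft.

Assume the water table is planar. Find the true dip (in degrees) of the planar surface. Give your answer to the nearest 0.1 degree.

Let the plane be z = a·x + b·y + c.
SP-2−SP-1: 380a + 179b = 18.3;  SP-3−SP-1: −45a + 547b = 85.2.
Solving gives a = −0.02427, b = 0.15376.
Gradient magnitude |∇z| = √(a² + b²) = √(0.00059 + 0.02364) = 0.15567.
True dip = arctan(0.15567) = 8.8°, dipping toward S (azimuth ≈ 171°).

8.8°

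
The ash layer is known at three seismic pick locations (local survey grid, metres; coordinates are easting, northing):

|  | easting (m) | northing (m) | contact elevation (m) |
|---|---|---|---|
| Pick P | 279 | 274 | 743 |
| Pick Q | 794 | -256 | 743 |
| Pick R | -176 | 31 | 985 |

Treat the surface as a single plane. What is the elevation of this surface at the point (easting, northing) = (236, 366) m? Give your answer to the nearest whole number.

Two edge vectors: Pick P→Pick Q = (515, -530, 0), Pick P→Pick R = (-455, -243, 242).
Normal n = (Pick P→Pick Q) × (Pick P→Pick R) = (-128260, -124630, -366295).
So ∂z/∂easting = −n_x/n_z = −0.35015 and ∂z/∂northing = −n_y/n_z = −0.34024.
Intercept c from Pick P: 743 + 97.69 + 93.23 = 933.92.
At (236, 366): z = −82.6 − 124.5 + 933.92 = 726.8 m.

727 m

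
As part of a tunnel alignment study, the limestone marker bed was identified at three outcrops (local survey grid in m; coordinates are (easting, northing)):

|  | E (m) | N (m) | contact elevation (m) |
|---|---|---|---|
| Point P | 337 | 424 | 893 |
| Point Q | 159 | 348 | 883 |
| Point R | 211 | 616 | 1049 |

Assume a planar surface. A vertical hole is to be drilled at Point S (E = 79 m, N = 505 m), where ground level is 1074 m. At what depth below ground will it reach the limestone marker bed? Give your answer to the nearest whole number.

69 m

Let the plane be z = a·E + b·N + c.
Point Q−Point P: −178a − 76b = −10;  Point R−Point P: −126a + 192b = 156.
Solving gives a = −0.22710, b = 0.66347.
Then c = 893 − a·337 − b·424 = 688.22.
At (79, 505): z_contact = −17.9 + 335.1 + 688.22 = 1005.3 m.
Depth below ground = 1074 − 1005.3 = 69 m.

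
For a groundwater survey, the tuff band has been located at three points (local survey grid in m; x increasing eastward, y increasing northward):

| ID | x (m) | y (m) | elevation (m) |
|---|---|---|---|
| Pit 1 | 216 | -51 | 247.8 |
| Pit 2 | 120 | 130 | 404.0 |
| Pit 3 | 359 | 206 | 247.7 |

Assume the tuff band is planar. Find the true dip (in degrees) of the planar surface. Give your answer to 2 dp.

Let the plane be z = a·x + b·y + c.
Pit 2−Pit 1: −96a + 181b = 156.2;  Pit 3−Pit 1: 143a + 257b = −0.1.
Solving gives a = −0.79441, b = 0.44164.
Gradient magnitude |∇z| = √(a² + b²) = √(0.63109 + 0.19504) = 0.90892.
True dip = arctan(0.90892) = 42.27°, dipping toward ESE (azimuth ≈ 119°).

42.27°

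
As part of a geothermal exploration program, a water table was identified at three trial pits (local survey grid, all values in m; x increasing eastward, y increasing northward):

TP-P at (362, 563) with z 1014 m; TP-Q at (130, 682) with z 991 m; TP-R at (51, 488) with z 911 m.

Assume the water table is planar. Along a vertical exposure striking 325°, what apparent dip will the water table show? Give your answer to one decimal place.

Let the plane be z = a·x + b·y + c.
TP-Q−TP-P: −232a + 119b = −23;  TP-R−TP-P: −311a − 75b = −103.
Solving gives a = 0.25698, b = 0.30772.
Unit vector along 325° is (sin 325°, cos 325°) = (-0.5736, 0.8192).
Slope in that direction = a·(-0.5736) + b·(0.8192) = 0.10468.
Apparent dip = arctan|0.10468| = 6.0° (true dip is 21.8°, so apparent ≤ true as expected).

6.0°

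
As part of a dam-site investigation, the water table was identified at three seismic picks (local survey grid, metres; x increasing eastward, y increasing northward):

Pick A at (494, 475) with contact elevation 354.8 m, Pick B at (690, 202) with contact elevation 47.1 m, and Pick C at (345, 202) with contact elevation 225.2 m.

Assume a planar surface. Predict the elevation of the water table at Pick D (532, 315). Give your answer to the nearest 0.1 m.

214.1 m

Two edge vectors: Pick A→Pick B = (196, -273, -307.7), Pick A→Pick C = (-149, -273, -129.6).
Normal n = (Pick A→Pick B) × (Pick A→Pick C) = (-48621.3, 71248.9, -94185).
So ∂z/∂x = −n_x/n_z = −0.51623 and ∂z/∂y = −n_y/n_z = 0.75648.
Intercept c from Pick A: 354.8 + 255.02 − 359.33 = 250.49.
At (532, 315): z = −274.6 + 238.3 + 250.49 = 214.1 m.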